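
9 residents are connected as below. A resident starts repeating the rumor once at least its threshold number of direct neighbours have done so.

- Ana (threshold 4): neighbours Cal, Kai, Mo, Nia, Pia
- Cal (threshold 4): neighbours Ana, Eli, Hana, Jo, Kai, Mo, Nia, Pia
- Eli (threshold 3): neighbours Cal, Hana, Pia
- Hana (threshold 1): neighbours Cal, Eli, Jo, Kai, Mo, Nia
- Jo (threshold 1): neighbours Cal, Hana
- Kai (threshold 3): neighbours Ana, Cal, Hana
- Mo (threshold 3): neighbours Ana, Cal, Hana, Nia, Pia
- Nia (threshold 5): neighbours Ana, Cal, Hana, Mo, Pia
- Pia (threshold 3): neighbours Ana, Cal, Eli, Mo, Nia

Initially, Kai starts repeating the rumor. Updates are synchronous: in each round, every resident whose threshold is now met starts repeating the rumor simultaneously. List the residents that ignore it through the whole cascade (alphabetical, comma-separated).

Round 1 — Kai starts repeating the rumor (initial).
Round 2 — checking thresholds:
  Ana: 1 of 5 neighbours < 4, below threshold.
  Cal: 1 of 8 neighbours < 4, below threshold.
  Hana: 1 of 6 neighbours ≥ 1, starts repeating the rumor.
Round 3 — checking thresholds:
  Ana: 1 of 5 neighbours < 4, below threshold.
  Cal: 2 of 8 neighbours < 4, below threshold.
  Eli: 1 of 3 neighbours < 3, below threshold.
  Jo: 1 of 2 neighbours ≥ 1, starts repeating the rumor.
  Mo: 1 of 5 neighbours < 3, below threshold.
  Nia: 1 of 5 neighbours < 5, below threshold.
Round 4 — no new spreads; cascade stops.

Ana, Cal, Eli, Mo, Nia, Pia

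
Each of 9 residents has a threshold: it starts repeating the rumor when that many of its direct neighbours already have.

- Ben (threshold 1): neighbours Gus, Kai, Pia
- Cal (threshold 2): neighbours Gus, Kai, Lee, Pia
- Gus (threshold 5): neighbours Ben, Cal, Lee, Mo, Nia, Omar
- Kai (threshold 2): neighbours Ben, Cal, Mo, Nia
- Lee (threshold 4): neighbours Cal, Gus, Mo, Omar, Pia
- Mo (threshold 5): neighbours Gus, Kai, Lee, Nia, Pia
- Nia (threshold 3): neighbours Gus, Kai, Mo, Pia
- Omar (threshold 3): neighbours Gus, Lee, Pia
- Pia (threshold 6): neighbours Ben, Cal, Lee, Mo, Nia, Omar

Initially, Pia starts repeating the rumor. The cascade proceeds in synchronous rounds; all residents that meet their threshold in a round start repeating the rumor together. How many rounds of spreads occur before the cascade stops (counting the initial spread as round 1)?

2

Round 1 — Pia starts repeating the rumor (initial).
Round 2 — checking thresholds:
  Ben: 1 of 3 neighbours ≥ 1, starts repeating the rumor.
  Cal: 1 of 4 neighbours < 2, holds.
  Lee: 1 of 5 neighbours < 4, holds.
  Mo: 1 of 5 neighbours < 5, holds.
  Nia: 1 of 4 neighbours < 3, holds.
  Omar: 1 of 3 neighbours < 3, holds.
Round 3 — no new spreads; cascade stops.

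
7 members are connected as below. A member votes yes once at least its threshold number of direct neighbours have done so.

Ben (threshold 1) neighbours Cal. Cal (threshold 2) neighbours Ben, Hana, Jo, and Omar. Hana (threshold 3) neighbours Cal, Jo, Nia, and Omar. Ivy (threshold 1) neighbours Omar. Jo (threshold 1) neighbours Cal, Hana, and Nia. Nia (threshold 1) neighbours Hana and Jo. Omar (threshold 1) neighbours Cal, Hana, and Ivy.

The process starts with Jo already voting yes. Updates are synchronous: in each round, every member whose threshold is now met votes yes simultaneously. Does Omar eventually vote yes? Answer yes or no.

Round 1 — Jo votes yes (initial).
Round 2 — checking thresholds:
  Cal: 1 of 4 neighbours < 2, holds.
  Hana: 1 of 4 neighbours < 3, holds.
  Nia: 1 of 2 neighbours ≥ 1, votes yes.
Round 3 — no new yes votes; cascade stops.

no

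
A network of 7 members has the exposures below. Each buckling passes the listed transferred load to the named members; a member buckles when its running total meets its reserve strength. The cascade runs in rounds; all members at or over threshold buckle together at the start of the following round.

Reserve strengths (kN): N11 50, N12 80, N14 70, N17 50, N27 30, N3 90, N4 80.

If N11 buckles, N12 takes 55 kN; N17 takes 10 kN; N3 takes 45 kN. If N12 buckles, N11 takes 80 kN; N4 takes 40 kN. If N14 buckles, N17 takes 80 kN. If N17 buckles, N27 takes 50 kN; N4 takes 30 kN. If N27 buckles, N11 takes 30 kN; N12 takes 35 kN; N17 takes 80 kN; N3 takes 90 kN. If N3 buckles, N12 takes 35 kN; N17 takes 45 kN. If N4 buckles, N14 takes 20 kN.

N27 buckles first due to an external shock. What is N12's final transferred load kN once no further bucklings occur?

Round 1 — N27 buckles (initial).
  N11: +30 → 30 < 50
  N12: +35 → 35 < 80
  N17: +80 → 80 ≥ 50
  N3: +90 → 90 ≥ 90
Round 2 — N17, N3 buckle.
  N12: +35 → 70 < 80
  N4: +30 → 30 < 80
No further bucklings.

70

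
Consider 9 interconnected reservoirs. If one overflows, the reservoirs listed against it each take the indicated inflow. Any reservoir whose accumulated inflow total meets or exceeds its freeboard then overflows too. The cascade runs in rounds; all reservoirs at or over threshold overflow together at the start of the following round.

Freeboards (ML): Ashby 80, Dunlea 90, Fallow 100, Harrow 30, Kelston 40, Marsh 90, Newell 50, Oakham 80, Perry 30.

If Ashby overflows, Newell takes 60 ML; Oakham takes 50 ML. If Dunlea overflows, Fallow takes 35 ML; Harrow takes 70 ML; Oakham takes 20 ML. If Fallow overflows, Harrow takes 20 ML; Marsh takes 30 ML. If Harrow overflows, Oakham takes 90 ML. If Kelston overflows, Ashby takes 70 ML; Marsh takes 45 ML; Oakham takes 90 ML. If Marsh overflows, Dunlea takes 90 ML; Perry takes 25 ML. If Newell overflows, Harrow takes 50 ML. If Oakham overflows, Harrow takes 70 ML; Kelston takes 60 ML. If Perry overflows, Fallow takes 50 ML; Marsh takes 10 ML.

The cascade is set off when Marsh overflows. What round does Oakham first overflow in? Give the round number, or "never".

Round 1 — Marsh overflows (initial).
  Dunlea: +90 → 90 ≥ 90
  Perry: +25 → 25 < 30
Round 2 — Dunlea overflows.
  Fallow: +35 → 35 < 100
  Harrow: +70 → 70 ≥ 30
  Oakham: +20 → 20 < 80
Round 3 — Harrow overflows.
  Oakham: +90 → 110 ≥ 80
Round 4 — Oakham overflows.
  Kelston: +60 → 60 ≥ 40
Round 5 — Kelston overflows.
  Ashby: +70 → 70 < 80
No further overflows.

4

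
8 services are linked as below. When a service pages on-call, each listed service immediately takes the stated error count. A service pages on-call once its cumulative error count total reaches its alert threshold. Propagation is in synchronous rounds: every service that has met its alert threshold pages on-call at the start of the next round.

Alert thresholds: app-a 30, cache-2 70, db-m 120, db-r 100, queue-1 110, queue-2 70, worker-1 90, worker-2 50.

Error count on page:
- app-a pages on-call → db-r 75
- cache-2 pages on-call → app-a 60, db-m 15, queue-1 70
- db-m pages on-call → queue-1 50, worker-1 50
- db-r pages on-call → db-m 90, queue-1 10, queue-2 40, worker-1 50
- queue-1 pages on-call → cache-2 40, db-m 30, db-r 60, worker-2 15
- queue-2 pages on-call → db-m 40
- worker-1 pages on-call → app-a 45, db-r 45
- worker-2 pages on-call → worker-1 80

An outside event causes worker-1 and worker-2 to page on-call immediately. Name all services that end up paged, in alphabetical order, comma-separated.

Round 1 — worker-1, worker-2 page on-call (initial).
  app-a: +45 → 45 ≥ 30
  db-r: +45 → 45 < 100
Round 2 — app-a pages on-call.
  db-r: +75 → 120 ≥ 100
Round 3 — db-r pages on-call.
  db-m: +90 → 90 < 120
  queue-1: +10 → 10 < 110
  queue-2: +40 → 40 < 70
No further pages.

app-a, db-r, worker-1, worker-2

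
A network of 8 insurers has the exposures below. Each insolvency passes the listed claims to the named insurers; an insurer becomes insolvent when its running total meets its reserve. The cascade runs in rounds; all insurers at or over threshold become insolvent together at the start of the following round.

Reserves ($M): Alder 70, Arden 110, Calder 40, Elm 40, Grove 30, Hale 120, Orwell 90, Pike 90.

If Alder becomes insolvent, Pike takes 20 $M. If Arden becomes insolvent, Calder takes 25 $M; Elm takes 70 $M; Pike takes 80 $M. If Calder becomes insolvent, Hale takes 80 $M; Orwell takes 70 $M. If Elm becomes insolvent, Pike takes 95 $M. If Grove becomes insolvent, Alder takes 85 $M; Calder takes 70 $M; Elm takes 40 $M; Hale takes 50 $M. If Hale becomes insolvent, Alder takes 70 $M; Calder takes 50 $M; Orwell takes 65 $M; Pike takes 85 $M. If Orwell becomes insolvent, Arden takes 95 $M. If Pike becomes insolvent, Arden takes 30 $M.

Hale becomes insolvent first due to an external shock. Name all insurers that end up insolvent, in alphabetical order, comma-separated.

Round 1 — Hale becomes insolvent (initial).
  Alder: +70 → 70 ≥ 70
  Calder: +50 → 50 ≥ 40
  Orwell: +65 → 65 < 90
  Pike: +85 → 85 < 90
Round 2 — Alder, Calder become insolvent.
  Orwell: +70 → 135 ≥ 90
  Pike: +20 → 105 ≥ 90
Round 3 — Orwell, Pike become insolvent.
  Arden: +95+30 → 125 ≥ 110
Round 4 — Arden becomes insolvent.
  Elm: +70 → 70 ≥ 40
Round 5 — Elm becomes insolvent.
No further insolvencies.

Alder, Arden, Calder, Elm, Hale, Orwell, Pike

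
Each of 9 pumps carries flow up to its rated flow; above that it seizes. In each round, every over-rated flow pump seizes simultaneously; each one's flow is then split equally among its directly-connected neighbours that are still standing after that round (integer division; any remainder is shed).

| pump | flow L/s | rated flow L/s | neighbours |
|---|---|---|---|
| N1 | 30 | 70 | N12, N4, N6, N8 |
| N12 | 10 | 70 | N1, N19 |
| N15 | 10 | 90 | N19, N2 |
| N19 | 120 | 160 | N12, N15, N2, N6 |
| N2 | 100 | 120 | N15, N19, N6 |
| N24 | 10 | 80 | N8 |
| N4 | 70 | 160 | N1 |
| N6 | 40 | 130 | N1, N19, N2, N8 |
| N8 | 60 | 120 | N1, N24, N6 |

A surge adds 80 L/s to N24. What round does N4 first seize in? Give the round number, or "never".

Round 1 — N24 at 90 > 80. N24 seizes.
  N24 sheds 90 L/s to N8: 90 each.
    N8: 60+90 = 150 > 120
Round 2 — N8 seizes.
  N8 sheds 150 L/s to N1, N6: 75 each.
    N1: 30+75 = 105 > 70
    N6: 40+75 = 115 ≤ 130
Round 3 — N1 seizes.
  N1 sheds 105 L/s to N12, N4, N6: 35 each.
    N12: 10+35 = 45 ≤ 70
    N4: 70+35 = 105 ≤ 160
    N6: 115+35 = 150 > 130
Round 4 — N6 seizes.
  N6 sheds 150 L/s to N19, N2: 75 each.
    N19: 120+75 = 195 > 160
    N2: 100+75 = 175 > 120
Round 5 — N19, N2 seize.
  N19 sheds 195 L/s to N12, N15: 97 each (1 lost).
    N12: 45+97 = 142 > 70
    N15: 10+97 = 107 > 90
  N2 sheds 175 L/s to N15: 175 each.
    N15: 107+175 = 282 > 90
Round 6 — N12, N15 seize.
  N12 sheds 142 L/s: no online neighbours, lost.
  N15 sheds 282 L/s: no online neighbours, lost.
No further seizures.

never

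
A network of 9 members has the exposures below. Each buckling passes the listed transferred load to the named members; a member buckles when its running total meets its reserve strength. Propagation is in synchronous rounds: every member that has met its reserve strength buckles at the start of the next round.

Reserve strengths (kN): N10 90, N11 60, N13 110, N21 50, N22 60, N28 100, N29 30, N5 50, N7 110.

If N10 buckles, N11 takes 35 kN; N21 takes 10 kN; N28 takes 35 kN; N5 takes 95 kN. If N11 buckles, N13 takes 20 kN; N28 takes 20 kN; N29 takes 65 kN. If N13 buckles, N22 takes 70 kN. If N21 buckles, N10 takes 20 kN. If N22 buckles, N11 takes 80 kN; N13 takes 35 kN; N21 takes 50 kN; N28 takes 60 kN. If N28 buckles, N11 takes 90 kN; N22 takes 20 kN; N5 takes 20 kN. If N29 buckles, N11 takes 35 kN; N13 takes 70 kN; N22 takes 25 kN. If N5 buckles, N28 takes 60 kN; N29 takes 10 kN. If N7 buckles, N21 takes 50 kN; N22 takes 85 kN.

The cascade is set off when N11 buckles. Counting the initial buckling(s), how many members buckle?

2

Round 1 — N11 buckles (initial).
  N13: +20 → 20 < 110
  N28: +20 → 20 < 100
  N29: +65 → 65 ≥ 30
Round 2 — N29 buckles.
  N13: +70 → 90 < 110
  N22: +25 → 25 < 60
No further bucklings.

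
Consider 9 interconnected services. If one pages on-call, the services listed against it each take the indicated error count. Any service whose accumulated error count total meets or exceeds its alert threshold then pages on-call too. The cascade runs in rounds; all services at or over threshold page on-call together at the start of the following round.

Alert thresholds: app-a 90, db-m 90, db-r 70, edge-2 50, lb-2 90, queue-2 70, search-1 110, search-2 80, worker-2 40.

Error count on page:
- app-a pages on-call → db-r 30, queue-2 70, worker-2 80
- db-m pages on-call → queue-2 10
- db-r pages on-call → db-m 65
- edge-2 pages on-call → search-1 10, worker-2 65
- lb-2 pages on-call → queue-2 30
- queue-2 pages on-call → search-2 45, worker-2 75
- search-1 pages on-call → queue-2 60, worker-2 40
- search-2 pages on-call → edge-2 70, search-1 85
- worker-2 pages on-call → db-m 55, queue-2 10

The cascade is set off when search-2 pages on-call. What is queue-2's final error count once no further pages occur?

10

Round 1 — search-2 pages on-call (initial).
  edge-2: +70 → 70 ≥ 50
  search-1: +85 → 85 < 110
Round 2 — edge-2 pages on-call.
  search-1: +10 → 95 < 110
  worker-2: +65 → 65 ≥ 40
Round 3 — worker-2 pages on-call.
  db-m: +55 → 55 < 90
  queue-2: +10 → 10 < 70
No further pages.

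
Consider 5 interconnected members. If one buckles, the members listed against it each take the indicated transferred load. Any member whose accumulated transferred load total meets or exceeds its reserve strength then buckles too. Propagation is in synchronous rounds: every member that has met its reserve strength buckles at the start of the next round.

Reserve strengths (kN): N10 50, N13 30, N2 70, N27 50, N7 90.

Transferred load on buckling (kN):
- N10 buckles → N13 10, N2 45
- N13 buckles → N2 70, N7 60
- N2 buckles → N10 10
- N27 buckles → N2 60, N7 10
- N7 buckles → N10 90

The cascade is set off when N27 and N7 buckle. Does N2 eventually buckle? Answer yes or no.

yes

Round 1 — N27, N7 buckle (initial).
  N10: +90 → 90 ≥ 50
  N2: +60 → 60 < 70
Round 2 — N10 buckles.
  N13: +10 → 10 < 30
  N2: +45 → 105 ≥ 70
Round 3 — N2 buckles.
No further bucklings.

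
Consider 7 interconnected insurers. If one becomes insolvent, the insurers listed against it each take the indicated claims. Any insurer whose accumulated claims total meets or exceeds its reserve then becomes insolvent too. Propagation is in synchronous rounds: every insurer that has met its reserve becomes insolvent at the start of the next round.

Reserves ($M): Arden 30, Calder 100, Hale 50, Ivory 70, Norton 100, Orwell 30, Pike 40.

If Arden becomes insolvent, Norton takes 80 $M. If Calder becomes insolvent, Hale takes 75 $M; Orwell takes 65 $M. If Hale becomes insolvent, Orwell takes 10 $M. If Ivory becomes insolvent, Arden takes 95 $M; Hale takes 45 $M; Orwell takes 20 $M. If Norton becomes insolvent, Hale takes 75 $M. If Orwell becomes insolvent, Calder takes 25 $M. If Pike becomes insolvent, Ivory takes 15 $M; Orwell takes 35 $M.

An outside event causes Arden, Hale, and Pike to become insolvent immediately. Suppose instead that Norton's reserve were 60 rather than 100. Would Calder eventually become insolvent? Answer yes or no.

no

With Norton's reserve at 60:
Round 1 — Arden, Hale, Pike become insolvent (initial).
  Ivory: +15 → 15 < 70
  Norton: +80 → 80 ≥ 60
  Orwell: +10+35 → 45 ≥ 30
Round 2 — Norton, Orwell become insolvent.
  Calder: +25 → 25 < 100
No further insolvencies.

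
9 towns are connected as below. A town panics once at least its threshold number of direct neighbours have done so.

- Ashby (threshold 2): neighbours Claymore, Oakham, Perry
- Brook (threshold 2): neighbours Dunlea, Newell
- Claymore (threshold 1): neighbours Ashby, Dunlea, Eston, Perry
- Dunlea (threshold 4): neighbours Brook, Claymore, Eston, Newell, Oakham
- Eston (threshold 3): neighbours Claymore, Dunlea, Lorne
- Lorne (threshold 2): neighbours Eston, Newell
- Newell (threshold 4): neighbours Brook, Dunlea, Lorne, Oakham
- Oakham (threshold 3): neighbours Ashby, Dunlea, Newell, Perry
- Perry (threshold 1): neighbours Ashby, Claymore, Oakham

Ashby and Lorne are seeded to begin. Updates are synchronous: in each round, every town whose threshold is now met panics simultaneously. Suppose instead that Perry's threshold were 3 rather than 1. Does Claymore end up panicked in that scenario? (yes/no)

yes

With Perry's threshold at 3:
Round 1 — Ashby, Lorne panic (initial).
Round 2 — checking thresholds:
  Claymore: 1 of 4 neighbours ≥ 1, panics.
  Eston: 1 of 3 neighbours < 3, holds.
  Newell: 1 of 4 neighbours < 4, holds.
  Oakham: 1 of 4 neighbours < 3, holds.
  Perry: 1 of 3 neighbours < 3, holds.
Round 3 — no new panics; cascade stops.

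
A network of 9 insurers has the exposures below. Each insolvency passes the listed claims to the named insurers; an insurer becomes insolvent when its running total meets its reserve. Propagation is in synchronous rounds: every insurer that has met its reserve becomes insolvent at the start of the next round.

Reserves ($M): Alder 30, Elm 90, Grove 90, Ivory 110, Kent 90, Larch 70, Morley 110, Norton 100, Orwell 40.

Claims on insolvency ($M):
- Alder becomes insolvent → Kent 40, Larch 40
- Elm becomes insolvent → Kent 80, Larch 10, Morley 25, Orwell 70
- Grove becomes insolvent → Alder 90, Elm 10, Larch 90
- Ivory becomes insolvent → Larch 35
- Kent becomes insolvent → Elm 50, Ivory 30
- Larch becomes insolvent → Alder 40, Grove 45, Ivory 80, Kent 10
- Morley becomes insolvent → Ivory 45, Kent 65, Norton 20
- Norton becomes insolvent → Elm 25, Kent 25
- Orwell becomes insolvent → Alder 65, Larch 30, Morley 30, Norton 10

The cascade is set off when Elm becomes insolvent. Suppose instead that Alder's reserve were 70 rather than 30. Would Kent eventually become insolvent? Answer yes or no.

no

With Alder's reserve at 70:
Round 1 — Elm becomes insolvent (initial).
  Kent: +80 → 80 < 90
  Larch: +10 → 10 < 70
  Morley: +25 → 25 < 110
  Orwell: +70 → 70 ≥ 40
Round 2 — Orwell becomes insolvent.
  Alder: +65 → 65 < 70
  Larch: +30 → 40 < 70
  Morley: +30 → 55 < 110
  Norton: +10 → 10 < 100
No further insolvencies.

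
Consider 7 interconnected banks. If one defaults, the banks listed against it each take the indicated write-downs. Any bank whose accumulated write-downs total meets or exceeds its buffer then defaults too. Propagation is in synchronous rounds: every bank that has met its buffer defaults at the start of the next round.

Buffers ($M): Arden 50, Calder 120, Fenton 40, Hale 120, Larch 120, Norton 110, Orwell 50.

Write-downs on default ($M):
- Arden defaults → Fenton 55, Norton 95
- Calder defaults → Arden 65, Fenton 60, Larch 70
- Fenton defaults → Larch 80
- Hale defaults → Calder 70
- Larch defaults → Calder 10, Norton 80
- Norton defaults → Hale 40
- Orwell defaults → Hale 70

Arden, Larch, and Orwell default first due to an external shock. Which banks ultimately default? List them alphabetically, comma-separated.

Round 1 — Arden, Larch, Orwell default (initial).
  Calder: +10 → 10 < 120
  Fenton: +55 → 55 ≥ 40
  Hale: +70 → 70 < 120
  Norton: +95+80 → 175 ≥ 110
Round 2 — Fenton, Norton default.
  Hale: +40 → 110 < 120
No further defaults.

Arden, Fenton, Larch, Norton, Orwell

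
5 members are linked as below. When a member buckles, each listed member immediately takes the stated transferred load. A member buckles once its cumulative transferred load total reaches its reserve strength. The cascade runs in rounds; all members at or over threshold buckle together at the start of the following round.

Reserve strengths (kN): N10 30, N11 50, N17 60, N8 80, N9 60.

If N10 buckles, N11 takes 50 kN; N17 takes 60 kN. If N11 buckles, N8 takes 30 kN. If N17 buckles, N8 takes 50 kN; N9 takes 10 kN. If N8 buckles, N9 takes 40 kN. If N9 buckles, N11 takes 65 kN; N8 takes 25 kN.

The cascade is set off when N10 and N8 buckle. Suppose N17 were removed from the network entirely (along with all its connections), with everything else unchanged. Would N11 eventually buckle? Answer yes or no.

yes

With N17 removed:
Round 1 — N10, N8 buckle (initial).
  N11: +50 → 50 ≥ 50
  N9: +40 → 40 < 60
Round 2 — N11 buckles.
No further bucklings.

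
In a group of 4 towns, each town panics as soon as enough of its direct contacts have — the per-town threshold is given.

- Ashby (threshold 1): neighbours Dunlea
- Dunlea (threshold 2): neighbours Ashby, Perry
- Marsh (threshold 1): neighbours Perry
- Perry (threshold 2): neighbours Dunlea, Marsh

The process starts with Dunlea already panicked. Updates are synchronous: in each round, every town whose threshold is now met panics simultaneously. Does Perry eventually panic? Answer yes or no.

Round 1 — Dunlea panics (initial).
Round 2 — checking thresholds:
  Ashby: 1 of 1 neighbours ≥ 1, panics.
  Perry: 1 of 2 neighbours < 2, not yet.
Round 3 — no new panics; cascade stops.

no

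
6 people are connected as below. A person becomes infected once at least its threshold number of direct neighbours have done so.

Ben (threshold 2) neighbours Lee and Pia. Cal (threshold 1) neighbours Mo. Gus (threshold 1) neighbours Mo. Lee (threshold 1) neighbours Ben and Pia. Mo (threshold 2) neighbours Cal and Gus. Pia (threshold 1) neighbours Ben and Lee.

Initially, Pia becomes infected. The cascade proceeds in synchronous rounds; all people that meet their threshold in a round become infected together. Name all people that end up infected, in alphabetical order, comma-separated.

Ben, Lee, Pia

Round 1 — Pia becomes infected (initial).
Round 2 — checking thresholds:
  Ben: 1 of 2 neighbours < 2, below threshold.
  Lee: 1 of 2 neighbours ≥ 1, becomes infected.
Round 3 — checking thresholds:
  Ben: 2 of 2 neighbours ≥ 2, becomes infected.
Round 4 — no new infections; cascade stops.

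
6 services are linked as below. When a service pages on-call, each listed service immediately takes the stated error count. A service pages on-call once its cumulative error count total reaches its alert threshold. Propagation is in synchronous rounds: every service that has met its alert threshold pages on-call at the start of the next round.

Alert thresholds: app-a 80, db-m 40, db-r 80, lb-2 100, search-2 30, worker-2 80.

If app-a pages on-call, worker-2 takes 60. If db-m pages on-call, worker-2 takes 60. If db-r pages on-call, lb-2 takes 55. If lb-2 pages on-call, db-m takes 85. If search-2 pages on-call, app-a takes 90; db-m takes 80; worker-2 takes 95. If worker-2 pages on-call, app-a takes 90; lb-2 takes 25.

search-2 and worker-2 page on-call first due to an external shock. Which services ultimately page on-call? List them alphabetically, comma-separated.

Round 1 — search-2, worker-2 page on-call (initial).
  app-a: +90+90 → 180 ≥ 80
  db-m: +80 → 80 ≥ 40
  lb-2: +25 → 25 < 100
Round 2 — app-a, db-m page on-call.
No further pages.

app-a, db-m, search-2, worker-2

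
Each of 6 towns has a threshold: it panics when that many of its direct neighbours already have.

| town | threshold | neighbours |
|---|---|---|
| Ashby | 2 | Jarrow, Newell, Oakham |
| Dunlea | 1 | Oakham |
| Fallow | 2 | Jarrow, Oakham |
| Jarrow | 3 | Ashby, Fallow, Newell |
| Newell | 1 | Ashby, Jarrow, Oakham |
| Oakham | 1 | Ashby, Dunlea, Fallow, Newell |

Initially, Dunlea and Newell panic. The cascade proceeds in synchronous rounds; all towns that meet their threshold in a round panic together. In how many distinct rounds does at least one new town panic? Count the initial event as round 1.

3

Round 1 — Dunlea, Newell panic (initial).
Round 2 — checking thresholds:
  Ashby: 1 of 3 neighbours < 2, holds.
  Jarrow: 1 of 3 neighbours < 3, holds.
  Oakham: 2 of 4 neighbours ≥ 1, panics.
Round 3 — checking thresholds:
  Ashby: 2 of 3 neighbours ≥ 2, panics.
  Fallow: 1 of 2 neighbours < 2, holds.
  Jarrow: 1 of 3 neighbours < 3, holds.
Round 4 — no new panics; cascade stops.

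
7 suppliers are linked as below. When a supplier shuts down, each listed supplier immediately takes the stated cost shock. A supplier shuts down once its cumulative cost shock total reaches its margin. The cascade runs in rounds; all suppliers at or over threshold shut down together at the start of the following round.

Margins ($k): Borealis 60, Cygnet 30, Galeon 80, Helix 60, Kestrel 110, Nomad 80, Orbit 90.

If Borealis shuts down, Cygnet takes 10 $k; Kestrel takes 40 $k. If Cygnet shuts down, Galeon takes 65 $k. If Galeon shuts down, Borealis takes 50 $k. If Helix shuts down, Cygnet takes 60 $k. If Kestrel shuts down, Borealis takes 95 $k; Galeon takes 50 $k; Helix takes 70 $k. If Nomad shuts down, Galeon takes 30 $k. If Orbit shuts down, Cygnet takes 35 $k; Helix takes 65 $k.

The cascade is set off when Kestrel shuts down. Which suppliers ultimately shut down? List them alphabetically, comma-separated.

Borealis, Cygnet, Galeon, Helix, Kestrel

Round 1 — Kestrel shuts down (initial).
  Borealis: +95 → 95 ≥ 60
  Galeon: +50 → 50 < 80
  Helix: +70 → 70 ≥ 60
Round 2 — Borealis, Helix shut down.
  Cygnet: +10+60 → 70 ≥ 30
Round 3 — Cygnet shuts down.
  Galeon: +65 → 115 ≥ 80
Round 4 — Galeon shuts down.
No further shutdowns.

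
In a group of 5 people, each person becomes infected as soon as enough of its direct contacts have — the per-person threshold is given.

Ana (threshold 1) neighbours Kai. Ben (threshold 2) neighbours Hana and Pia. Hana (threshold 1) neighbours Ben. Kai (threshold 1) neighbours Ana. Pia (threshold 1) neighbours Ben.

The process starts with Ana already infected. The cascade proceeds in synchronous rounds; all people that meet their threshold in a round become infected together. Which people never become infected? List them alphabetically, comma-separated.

Round 1 — Ana becomes infected (initial).
Round 2 — checking thresholds:
  Kai: 1 of 1 neighbours ≥ 1, becomes infected.
Round 3 — no new infections; cascade stops.

Ben, Hana, Pia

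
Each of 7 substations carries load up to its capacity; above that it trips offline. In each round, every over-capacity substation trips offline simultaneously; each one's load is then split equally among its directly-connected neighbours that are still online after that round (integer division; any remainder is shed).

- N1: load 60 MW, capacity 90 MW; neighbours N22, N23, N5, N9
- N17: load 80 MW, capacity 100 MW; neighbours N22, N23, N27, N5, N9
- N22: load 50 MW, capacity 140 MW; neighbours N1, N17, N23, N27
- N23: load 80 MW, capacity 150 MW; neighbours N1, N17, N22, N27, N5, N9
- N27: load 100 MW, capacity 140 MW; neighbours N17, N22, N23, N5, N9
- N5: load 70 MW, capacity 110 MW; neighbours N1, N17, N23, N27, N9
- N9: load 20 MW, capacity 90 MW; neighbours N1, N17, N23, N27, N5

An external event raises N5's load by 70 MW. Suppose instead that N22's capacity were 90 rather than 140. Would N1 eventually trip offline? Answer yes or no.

With N22's capacity at 90:
Round 1 — N5 at 140 > 110. N5 trips offline.
  N5 sheds 140 MW to N1, N17, N23, N27, N9: 28 each.
    N1: 60+28 = 88 ≤ 90
    N17: 80+28 = 108 > 100
    N23: 80+28 = 108 ≤ 150
    N27: 100+28 = 128 ≤ 140
    N9: 20+28 = 48 ≤ 90
Round 2 — N17 trips offline.
  N17 sheds 108 MW to N22, N23, N27, N9: 27 each.
    N22: 50+27 = 77 ≤ 90
    N23: 108+27 = 135 ≤ 150
    N27: 128+27 = 155 > 140
    N9: 48+27 = 75 ≤ 90
Round 3 — N27 trips offline.
  N27 sheds 155 MW to N22, N23, N9: 51 each (2 lost).
    N22: 77+51 = 128 > 90
    N23: 135+51 = 186 > 150
    N9: 75+51 = 126 > 90
Round 4 — N22, N23, N9 trip offline.
  N22 sheds 128 MW to N1: 128 each.
    N1: 88+128 = 216 > 90
  N23 sheds 186 MW to N1: 186 each.
    N1: 216+186 = 402 > 90
  N9 sheds 126 MW to N1: 126 each.
    N1: 402+126 = 528 > 90
Round 5 — N1 trips offline.
  N1 sheds 528 MW: no online neighbours, lost.
No further trips.

yes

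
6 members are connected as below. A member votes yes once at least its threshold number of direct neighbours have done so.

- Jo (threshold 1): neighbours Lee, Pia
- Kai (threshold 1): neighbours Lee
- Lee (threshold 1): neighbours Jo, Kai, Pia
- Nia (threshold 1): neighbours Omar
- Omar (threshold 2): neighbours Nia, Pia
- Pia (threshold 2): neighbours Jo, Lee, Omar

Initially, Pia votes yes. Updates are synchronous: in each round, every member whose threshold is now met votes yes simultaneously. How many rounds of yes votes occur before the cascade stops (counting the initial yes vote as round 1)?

Round 1 — Pia votes yes (initial).
Round 2 — checking thresholds:
  Jo: 1 of 2 neighbours ≥ 1, votes yes.
  Lee: 1 of 3 neighbours ≥ 1, votes yes.
  Omar: 1 of 2 neighbours < 2, below threshold.
Round 3 — checking thresholds:
  Kai: 1 of 1 neighbours ≥ 1, votes yes.
  Omar: 1 of 2 neighbours < 2, below threshold.
Round 4 — no new yes votes; cascade stops.

3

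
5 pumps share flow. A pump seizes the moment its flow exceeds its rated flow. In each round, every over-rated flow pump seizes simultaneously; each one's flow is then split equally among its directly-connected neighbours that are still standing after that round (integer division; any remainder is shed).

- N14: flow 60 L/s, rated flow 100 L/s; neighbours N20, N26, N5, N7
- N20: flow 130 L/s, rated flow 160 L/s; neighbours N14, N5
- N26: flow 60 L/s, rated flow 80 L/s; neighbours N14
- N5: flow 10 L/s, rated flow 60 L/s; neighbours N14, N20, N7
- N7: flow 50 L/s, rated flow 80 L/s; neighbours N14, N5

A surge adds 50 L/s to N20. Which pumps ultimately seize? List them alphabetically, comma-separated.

N14, N20, N26, N5, N7

Round 1 — N20 at 180 > 160. N20 seizes.
  N20 sheds 180 L/s to N14, N5: 90 each.
    N14: 60+90 = 150 > 100
    N5: 10+90 = 100 > 60
Round 2 — N14, N5 seize.
  N14 sheds 150 L/s to N26, N7: 75 each.
    N26: 60+75 = 135 > 80
    N7: 50+75 = 125 > 80
  N5 sheds 100 L/s to N7: 100 each.
    N7: 125+100 = 225 > 80
Round 3 — N26, N7 seize.
  N26 sheds 135 L/s: no online neighbours, lost.
  N7 sheds 225 L/s: no online neighbours, lost.
No further seizures.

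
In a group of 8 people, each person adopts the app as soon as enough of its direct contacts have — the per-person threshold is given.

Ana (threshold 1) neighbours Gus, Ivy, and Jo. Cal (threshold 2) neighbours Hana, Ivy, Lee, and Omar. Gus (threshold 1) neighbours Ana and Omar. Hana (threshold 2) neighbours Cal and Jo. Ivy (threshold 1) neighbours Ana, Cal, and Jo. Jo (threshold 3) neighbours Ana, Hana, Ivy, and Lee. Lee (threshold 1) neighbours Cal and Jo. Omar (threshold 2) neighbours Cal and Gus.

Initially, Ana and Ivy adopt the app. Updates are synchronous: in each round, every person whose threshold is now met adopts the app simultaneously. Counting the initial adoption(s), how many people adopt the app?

3

Round 1 — Ana, Ivy adopt the app (initial).
Round 2 — checking thresholds:
  Cal: 1 of 4 neighbours < 2, holds.
  Gus: 1 of 2 neighbours ≥ 1, adopts the app.
  Jo: 2 of 4 neighbours < 3, holds.
Round 3 — no new adoptions; cascade stops.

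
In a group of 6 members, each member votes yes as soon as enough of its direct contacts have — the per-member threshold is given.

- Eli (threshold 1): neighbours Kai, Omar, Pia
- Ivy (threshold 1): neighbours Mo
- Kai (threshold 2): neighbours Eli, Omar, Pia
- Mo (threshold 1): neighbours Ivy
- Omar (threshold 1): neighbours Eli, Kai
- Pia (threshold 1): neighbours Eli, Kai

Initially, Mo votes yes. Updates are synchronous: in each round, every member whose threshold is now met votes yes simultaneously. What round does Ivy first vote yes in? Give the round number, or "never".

Round 1 — Mo votes yes (initial).
Round 2 — checking thresholds:
  Ivy: 1 of 1 neighbours ≥ 1, votes yes.
Round 3 — no new yes votes; cascade stops.

2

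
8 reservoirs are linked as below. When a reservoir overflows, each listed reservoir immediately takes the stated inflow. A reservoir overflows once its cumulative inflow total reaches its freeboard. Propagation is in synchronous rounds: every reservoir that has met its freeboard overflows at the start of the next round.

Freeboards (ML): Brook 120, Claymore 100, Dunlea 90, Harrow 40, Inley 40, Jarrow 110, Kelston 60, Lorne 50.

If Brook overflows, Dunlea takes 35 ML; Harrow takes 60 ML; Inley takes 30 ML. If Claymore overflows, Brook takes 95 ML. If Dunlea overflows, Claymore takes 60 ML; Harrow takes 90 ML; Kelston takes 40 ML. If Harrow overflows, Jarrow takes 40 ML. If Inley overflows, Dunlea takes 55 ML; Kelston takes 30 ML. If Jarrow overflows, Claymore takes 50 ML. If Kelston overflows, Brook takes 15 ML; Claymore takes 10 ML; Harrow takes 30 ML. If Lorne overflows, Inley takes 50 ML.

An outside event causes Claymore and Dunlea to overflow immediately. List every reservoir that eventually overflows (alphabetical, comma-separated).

Round 1 — Claymore, Dunlea overflow (initial).
  Brook: +95 → 95 < 120
  Harrow: +90 → 90 ≥ 40
  Kelston: +40 → 40 < 60
Round 2 — Harrow overflows.
  Jarrow: +40 → 40 < 110
No further overflows.

Claymore, Dunlea, Harrow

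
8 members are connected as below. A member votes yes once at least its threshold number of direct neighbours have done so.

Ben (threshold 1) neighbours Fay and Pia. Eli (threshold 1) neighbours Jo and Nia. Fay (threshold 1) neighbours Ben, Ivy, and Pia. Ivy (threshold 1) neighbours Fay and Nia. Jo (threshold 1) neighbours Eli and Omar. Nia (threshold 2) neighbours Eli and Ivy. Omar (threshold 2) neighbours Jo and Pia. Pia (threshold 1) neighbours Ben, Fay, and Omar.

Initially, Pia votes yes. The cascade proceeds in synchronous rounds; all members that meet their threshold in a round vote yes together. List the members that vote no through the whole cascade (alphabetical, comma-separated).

Eli, Jo, Nia, Omar

Round 1 — Pia votes yes (initial).
Round 2 — checking thresholds:
  Ben: 1 of 2 neighbours ≥ 1, votes yes.
  Fay: 1 of 3 neighbours ≥ 1, votes yes.
  Omar: 1 of 2 neighbours < 2, below threshold.
Round 3 — checking thresholds:
  Ivy: 1 of 2 neighbours ≥ 1, votes yes.
  Omar: 1 of 2 neighbours < 2, below threshold.
Round 4 — no new yes votes; cascade stops.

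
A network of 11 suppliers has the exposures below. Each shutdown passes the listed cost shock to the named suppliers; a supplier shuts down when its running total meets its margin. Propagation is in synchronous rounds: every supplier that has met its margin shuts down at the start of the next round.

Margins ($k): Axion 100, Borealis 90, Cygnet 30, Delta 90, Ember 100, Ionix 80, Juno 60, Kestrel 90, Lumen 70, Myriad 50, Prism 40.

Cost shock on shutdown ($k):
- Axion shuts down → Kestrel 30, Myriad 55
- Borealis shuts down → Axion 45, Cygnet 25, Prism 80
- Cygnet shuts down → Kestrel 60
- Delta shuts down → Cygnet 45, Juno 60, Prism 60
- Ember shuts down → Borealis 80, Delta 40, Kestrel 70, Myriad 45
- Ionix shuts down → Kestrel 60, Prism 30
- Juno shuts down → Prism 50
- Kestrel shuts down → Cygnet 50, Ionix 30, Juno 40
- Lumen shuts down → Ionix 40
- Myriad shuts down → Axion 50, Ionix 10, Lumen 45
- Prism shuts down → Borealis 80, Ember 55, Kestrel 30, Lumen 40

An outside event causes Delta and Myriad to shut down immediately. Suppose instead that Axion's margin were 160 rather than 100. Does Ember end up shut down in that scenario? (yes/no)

no

With Axion's margin at 160:
Round 1 — Delta, Myriad shut down (initial).
  Axion: +50 → 50 < 160
  Cygnet: +45 → 45 ≥ 30
  Ionix: +10 → 10 < 80
  Juno: +60 → 60 ≥ 60
  Lumen: +45 → 45 < 70
  Prism: +60 → 60 ≥ 40
Round 2 — Cygnet, Juno, Prism shut down.
  Borealis: +80 → 80 < 90
  Ember: +55 → 55 < 100
  Kestrel: +60+30 → 90 ≥ 90
  Lumen: +40 → 85 ≥ 70
Round 3 — Kestrel, Lumen shut down.
  Ionix: +30+40 → 80 ≥ 80
Round 4 — Ionix shuts down.
No further shutdowns.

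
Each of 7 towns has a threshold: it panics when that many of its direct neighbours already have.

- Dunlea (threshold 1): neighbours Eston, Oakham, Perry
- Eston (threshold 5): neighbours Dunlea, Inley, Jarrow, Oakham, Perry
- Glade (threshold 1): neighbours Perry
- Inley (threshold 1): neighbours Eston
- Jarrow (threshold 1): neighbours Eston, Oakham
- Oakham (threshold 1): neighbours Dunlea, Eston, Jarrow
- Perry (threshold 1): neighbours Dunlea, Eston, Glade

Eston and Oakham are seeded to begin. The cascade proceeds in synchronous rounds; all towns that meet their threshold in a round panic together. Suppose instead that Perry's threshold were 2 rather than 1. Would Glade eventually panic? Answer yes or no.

With Perry's threshold at 2:
Round 1 — Eston, Oakham panic (initial).
Round 2 — checking thresholds:
  Dunlea: 2 of 3 neighbours ≥ 1, panics.
  Inley: 1 of 1 neighbours ≥ 1, panics.
  Jarrow: 2 of 2 neighbours ≥ 1, panics.
  Perry: 1 of 3 neighbours < 2, holds.
Round 3 — checking thresholds:
  Perry: 2 of 3 neighbours ≥ 2, panics.
Round 4 — checking thresholds:
  Glade: 1 of 1 neighbours ≥ 1, panics.
Round 5 — no new panics; cascade stops.

yes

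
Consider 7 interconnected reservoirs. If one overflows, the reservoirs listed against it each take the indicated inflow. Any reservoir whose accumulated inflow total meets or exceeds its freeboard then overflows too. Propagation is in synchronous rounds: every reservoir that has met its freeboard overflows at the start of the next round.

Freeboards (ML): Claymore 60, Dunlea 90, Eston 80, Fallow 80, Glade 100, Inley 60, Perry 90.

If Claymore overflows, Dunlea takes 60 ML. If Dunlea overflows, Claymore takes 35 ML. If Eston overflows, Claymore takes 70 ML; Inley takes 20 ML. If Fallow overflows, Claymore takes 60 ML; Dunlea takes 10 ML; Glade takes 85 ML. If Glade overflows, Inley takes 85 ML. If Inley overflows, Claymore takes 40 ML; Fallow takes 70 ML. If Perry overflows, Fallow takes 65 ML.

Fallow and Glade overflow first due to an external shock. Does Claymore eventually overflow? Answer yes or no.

Round 1 — Fallow, Glade overflow (initial).
  Claymore: +60 → 60 ≥ 60
  Dunlea: +10 → 10 < 90
  Inley: +85 → 85 ≥ 60
Round 2 — Claymore, Inley overflow.
  Dunlea: +60 → 70 < 90
No further overflows.

yes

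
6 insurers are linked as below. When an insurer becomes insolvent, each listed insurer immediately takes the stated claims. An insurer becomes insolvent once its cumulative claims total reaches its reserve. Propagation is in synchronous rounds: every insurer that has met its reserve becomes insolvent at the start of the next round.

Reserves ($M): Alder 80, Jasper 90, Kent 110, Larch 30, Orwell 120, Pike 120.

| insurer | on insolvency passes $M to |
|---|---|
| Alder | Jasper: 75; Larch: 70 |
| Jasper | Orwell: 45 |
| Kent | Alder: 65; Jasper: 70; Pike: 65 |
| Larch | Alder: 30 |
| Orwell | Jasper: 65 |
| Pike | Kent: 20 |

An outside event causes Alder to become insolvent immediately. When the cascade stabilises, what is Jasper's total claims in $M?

Round 1 — Alder becomes insolvent (initial).
  Jasper: +75 → 75 < 90
  Larch: +70 → 70 ≥ 30
Round 2 — Larch becomes insolvent.
No further insolvencies.

75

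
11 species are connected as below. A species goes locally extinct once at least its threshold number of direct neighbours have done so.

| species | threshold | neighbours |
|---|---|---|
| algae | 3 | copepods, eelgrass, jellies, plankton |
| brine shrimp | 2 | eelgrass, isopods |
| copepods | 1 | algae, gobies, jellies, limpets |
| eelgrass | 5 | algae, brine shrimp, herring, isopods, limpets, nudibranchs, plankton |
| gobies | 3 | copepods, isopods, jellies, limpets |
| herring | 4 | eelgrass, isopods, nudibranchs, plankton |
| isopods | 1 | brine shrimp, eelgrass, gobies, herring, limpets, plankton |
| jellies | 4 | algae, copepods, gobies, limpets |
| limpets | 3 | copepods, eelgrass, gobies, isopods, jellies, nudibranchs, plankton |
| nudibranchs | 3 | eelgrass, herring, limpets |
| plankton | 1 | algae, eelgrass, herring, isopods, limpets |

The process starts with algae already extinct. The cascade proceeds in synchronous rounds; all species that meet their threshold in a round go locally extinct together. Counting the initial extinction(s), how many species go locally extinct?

Round 1 — algae goes locally extinct (initial).
Round 2 — checking thresholds:
  copepods: 1 of 4 neighbours ≥ 1, goes locally extinct.
  eelgrass: 1 of 7 neighbours < 5, not yet.
  jellies: 1 of 4 neighbours < 4, not yet.
  plankton: 1 of 5 neighbours ≥ 1, goes locally extinct.
Round 3 — checking thresholds:
  eelgrass: 2 of 7 neighbours < 5, not yet.
  gobies: 1 of 4 neighbours < 3, not yet.
  herring: 1 of 4 neighbours < 4, not yet.
  isopods: 1 of 6 neighbours ≥ 1, goes locally extinct.
  jellies: 2 of 4 neighbours < 4, not yet.
  limpets: 2 of 7 neighbours < 3, not yet.
Round 4 — checking thresholds:
  brine shrimp: 1 of 2 neighbours < 2, not yet.
  eelgrass: 3 of 7 neighbours < 5, not yet.
  gobies: 2 of 4 neighbours < 3, not yet.
  herring: 2 of 4 neighbours < 4, not yet.
  jellies: 2 of 4 neighbours < 4, not yet.
  limpets: 3 of 7 neighbours ≥ 3, goes locally extinct.
Round 5 — checking thresholds:
  brine shrimp: 1 of 2 neighbours < 2, not yet.
  eelgrass: 4 of 7 neighbours < 5, not yet.
  gobies: 3 of 4 neighbours ≥ 3, goes locally extinct.
  herring: 2 of 4 neighbours < 4, not yet.
  jellies: 3 of 4 neighbours < 4, not yet.
  nudibranchs: 1 of 3 neighbours < 3, not yet.
Round 6 — checking thresholds:
  brine shrimp: 1 of 2 neighbours < 2, not yet.
  eelgrass: 4 of 7 neighbours < 5, not yet.
  herring: 2 of 4 neighbours < 4, not yet.
  jellies: 4 of 4 neighbours ≥ 4, goes locally extinct.
  nudibranchs: 1 of 3 neighbours < 3, not yet.
Round 7 — no new extinctions; cascade stops.

7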